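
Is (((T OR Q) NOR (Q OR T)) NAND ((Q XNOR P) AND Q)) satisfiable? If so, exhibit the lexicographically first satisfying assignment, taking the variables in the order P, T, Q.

P=0, T=0, Q=0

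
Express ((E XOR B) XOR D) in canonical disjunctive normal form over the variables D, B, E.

(NOT D AND NOT B AND E) OR (NOT D AND B AND NOT E) OR (D AND NOT B AND NOT E) OR (D AND B AND E)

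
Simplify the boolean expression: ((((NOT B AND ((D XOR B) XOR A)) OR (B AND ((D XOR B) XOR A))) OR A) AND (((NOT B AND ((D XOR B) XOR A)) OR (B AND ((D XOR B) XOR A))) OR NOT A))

By distribution ((E OR v) AND (E OR NOT v) = E) then distribution ((E AND v) OR (E AND NOT v) = E):
= ((D XOR B) XOR A)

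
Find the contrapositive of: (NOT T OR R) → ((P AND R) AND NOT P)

Contrapositive: NOT ((P AND R) AND NOT P) → NOT (NOT T OR R)
Note: A statement and its contrapositive are logically equivalent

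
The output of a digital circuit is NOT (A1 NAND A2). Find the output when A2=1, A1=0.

Substituting: NOT (0 NAND 1)
= 0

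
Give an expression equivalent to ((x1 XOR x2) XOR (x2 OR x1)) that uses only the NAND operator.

((((x1 NAND (x1 NAND x2)) NAND (x2 NAND (x1 NAND x2))) NAND (((x1 NAND (x1 NAND x2)) NAND (x2 NAND (x1 NAND x2))) NAND ((x2 NAND x2) NAND (x1 NAND x1)))) NAND (((x2 NAND x2) NAND (x1 NAND x1)) NAND (((x1 NAND (x1 NAND x2)) NAND (x2 NAND (x1 NAND x2))) NAND ((x2 NAND x2) NAND (x1 NAND x1)))))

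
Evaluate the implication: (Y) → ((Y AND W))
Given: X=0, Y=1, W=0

Antecedent (Y) = 1; consequent ((Y AND W)) = 0.
1 → 0 = 0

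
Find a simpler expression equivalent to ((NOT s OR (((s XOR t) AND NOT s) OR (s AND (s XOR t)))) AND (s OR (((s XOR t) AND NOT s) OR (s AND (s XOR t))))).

By distribution ((E OR v) AND (E OR NOT v) = E) then distribution ((E AND v) OR (E AND NOT v) = E):
= (s XOR t)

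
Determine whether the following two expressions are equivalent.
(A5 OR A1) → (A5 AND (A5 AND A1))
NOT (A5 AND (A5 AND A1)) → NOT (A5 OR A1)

Yes, Contrapositive is always equivalent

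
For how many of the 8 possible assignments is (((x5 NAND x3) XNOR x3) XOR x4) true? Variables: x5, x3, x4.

Satisfying assignments: (0,0,1), (0,1,0), (1,0,1), (1,1,1)
Count: 4 out of 8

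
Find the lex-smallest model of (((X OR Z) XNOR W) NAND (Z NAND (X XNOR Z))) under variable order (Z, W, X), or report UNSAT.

Z=0, W=0, X=1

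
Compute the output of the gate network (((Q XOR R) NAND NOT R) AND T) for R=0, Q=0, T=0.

Substituting: (((0 XOR 0) NAND NOT 0) AND 0)
= 0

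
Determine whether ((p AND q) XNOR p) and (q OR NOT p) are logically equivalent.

Yes, they are equivalent — the two output columns agree on all 4 assignments:
q | p | Expression 1 | Expression 2
-----------------------------------
0 | 0 | 1 | 1
0 | 1 | 0 | 0
1 | 0 | 1 | 1
1 | 1 | 1 | 1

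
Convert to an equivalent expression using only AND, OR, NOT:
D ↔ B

(D AND B) OR (NOT D AND NOT B)
(Biconditional = both true or both false)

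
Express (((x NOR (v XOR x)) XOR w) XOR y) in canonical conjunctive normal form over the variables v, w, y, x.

(v OR w OR y OR NOT x) AND (v OR w OR NOT y OR x) AND (v OR NOT w OR y OR x) AND (v OR NOT w OR NOT y OR NOT x) AND (NOT v OR w OR y OR x) AND (NOT v OR w OR y OR NOT x) AND (NOT v OR NOT w OR NOT y OR x) AND (NOT v OR NOT w OR NOT y OR NOT x)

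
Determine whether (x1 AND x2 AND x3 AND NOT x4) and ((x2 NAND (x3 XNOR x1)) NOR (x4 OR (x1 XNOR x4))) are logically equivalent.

Yes, they are equivalent — the two output columns agree on all 16 assignments:
x1 | x2 | x3 | x4 | Expression 1 | Expression 2
-----------------------------------------------
0 | 0 | 0 | 0 | 0 | 0
0 | 0 | 0 | 1 | 0 | 0
0 | 0 | 1 | 0 | 0 | 0
0 | 0 | 1 | 1 | 0 | 0
0 | 1 | 0 | 0 | 0 | 0
0 | 1 | 0 | 1 | 0 | 0
0 | 1 | 1 | 0 | 0 | 0
0 | 1 | 1 | 1 | 0 | 0
1 | 0 | 0 | 0 | 0 | 0
1 | 0 | 0 | 1 | 0 | 0
1 | 0 | 1 | 0 | 0 | 0
1 | 0 | 1 | 1 | 0 | 0
1 | 1 | 0 | 0 | 0 | 0
1 | 1 | 0 | 1 | 0 | 0
1 | 1 | 1 | 0 | 1 | 1
1 | 1 | 1 | 1 | 0 | 0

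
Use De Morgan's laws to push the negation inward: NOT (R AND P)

NOT R OR NOT P
De Morgan's: NOT(AND of terms) = OR of negations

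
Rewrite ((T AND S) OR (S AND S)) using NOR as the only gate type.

((((T NOR T) NOR (S NOR S)) NOR ((S NOR S) NOR (S NOR S))) NOR (((T NOR T) NOR (S NOR S)) NOR ((S NOR S) NOR (S NOR S))))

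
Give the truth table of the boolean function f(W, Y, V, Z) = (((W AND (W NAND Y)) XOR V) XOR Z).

W | Y | V | Z | Output
----------------------
0 | 0 | 0 | 0 | 0
0 | 0 | 0 | 1 | 1
0 | 0 | 1 | 0 | 1
0 | 0 | 1 | 1 | 0
0 | 1 | 0 | 0 | 0
0 | 1 | 0 | 1 | 1
0 | 1 | 1 | 0 | 1
0 | 1 | 1 | 1 | 0
1 | 0 | 0 | 0 | 1
1 | 0 | 0 | 1 | 0
1 | 0 | 1 | 0 | 0
1 | 0 | 1 | 1 | 1
1 | 1 | 0 | 0 | 0
1 | 1 | 0 | 1 | 1
1 | 1 | 1 | 0 | 1
1 | 1 | 1 | 1 | 0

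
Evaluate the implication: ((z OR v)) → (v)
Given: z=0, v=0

Antecedent ((z OR v)) = 0; consequent (v) = 0.
0 → 0 = 1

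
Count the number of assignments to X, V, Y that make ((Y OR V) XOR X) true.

Satisfying assignments: (0,0,1), (0,1,0), (0,1,1), (1,0,0)
Count: 4 out of 8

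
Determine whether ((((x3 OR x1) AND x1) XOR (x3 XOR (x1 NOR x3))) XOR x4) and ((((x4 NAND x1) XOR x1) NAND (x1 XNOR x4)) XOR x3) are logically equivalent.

No. Counterexample: with x1=0, x3=0, x4=0, Expression 1 = 1 but Expression 2 = 0.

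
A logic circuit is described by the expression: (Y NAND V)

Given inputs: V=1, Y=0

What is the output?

Substituting: (0 NAND 1)
= 1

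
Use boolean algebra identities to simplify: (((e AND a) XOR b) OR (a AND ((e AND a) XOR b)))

By absorption (E OR (E AND v) = E):
= ((e AND a) XOR b)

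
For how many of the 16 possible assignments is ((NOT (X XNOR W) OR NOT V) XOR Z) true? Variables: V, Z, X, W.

Satisfying assignments: (0,0,0,0), (0,0,0,1), (0,0,1,0), (0,0,1,1), (1,0,0,1), (1,0,1,0), (1,1,0,0), (1,1,1,1)
Count: 8 out of 16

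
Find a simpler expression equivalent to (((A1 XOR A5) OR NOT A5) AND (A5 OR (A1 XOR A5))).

By distribution ((E OR v) AND (E OR NOT v) = E):
= (A1 XOR A5)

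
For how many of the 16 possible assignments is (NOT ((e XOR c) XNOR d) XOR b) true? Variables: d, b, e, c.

Satisfying assignments: (0,0,0,1), (0,0,1,0), (0,1,0,0), (0,1,1,1), (1,0,0,0), (1,0,1,1), (1,1,0,1), (1,1,1,0)
Count: 8 out of 16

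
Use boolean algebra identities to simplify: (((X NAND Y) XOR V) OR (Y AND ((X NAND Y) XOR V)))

By absorption (E OR (E AND v) = E):
= ((X NAND Y) XOR V)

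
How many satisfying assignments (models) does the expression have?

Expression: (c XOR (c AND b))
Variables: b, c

Satisfying assignments: (0,1)
Count: 1 out of 4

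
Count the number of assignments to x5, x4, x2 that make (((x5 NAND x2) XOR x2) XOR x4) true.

Satisfying assignments: (0,0,0), (0,1,1), (1,0,0), (1,0,1)
Count: 4 out of 8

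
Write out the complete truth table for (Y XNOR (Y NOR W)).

Y | W | Output
--------------
0 | 0 | 0
0 | 1 | 1
1 | 0 | 0
1 | 1 | 0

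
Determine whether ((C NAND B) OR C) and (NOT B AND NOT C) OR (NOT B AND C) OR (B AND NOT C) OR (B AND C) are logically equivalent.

Yes, they are equivalent — the two output columns agree on all 4 assignments:
B | C | Expression 1 | Expression 2
-----------------------------------
0 | 0 | 1 | 1
0 | 1 | 1 | 1
1 | 0 | 1 | 1
1 | 1 | 1 | 1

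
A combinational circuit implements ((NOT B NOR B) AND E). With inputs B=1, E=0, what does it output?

Substituting: ((NOT 1 NOR 1) AND 0)
= 0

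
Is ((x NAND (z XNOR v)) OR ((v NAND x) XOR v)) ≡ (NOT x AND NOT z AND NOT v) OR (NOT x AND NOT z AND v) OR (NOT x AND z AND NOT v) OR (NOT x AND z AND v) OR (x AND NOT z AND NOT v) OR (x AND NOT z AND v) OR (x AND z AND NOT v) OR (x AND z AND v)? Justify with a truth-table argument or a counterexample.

Yes, they are equivalent — the two output columns agree on all 8 assignments:
x | z | v | Expression 1 | Expression 2
---------------------------------------
0 | 0 | 0 | 1 | 1
0 | 0 | 1 | 1 | 1
0 | 1 | 0 | 1 | 1
0 | 1 | 1 | 1 | 1
1 | 0 | 0 | 1 | 1
1 | 0 | 1 | 1 | 1
1 | 1 | 0 | 1 | 1
1 | 1 | 1 | 1 | 1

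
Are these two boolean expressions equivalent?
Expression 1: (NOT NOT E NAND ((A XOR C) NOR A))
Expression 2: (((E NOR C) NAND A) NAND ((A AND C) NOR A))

No. Counterexample: with C=0, A=0, E=0, Expression 1 = 1 but Expression 2 = 0.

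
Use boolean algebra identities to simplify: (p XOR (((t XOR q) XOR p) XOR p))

By XOR self-cancellation ((E XOR v) XOR v = E):
= ((t XOR q) XOR p)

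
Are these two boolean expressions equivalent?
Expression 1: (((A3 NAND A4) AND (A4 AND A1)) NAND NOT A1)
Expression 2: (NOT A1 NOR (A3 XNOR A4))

No. Counterexample: with A1=0, A4=0, A3=0, Expression 1 = 1 but Expression 2 = 0.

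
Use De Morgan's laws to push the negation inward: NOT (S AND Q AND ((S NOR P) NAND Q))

NOT S OR NOT Q OR NOT ((S NOR P) NAND Q)
De Morgan's: NOT(AND of terms) = OR of negations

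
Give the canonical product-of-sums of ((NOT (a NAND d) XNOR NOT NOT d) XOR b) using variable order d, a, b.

ΠM(1, 3, 4, 7) = (d OR a OR NOT b) AND (d OR NOT a OR NOT b) AND (NOT d OR a OR b) AND (NOT d OR NOT a OR NOT b)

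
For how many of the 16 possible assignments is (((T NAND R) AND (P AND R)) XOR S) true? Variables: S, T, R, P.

Satisfying assignments: (0,0,1,1), (1,0,0,0), (1,0,0,1), (1,0,1,0), (1,1,0,0), (1,1,0,1), (1,1,1,0), (1,1,1,1)
Count: 8 out of 16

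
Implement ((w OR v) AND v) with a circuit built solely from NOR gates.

((((w NOR v) NOR (w NOR v)) NOR ((w NOR v) NOR (w NOR v))) NOR (v NOR v))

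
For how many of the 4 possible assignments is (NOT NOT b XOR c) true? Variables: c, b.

Satisfying assignments: (0,1), (1,0)
Count: 2 out of 4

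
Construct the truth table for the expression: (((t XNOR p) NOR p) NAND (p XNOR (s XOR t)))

p | t | s | Output
------------------
0 | 0 | 0 | 1
0 | 0 | 1 | 1
0 | 1 | 0 | 1
0 | 1 | 1 | 0
1 | 0 | 0 | 1
1 | 0 | 1 | 1
1 | 1 | 0 | 1
1 | 1 | 1 | 1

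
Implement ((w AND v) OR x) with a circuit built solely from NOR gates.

((((w NOR w) NOR (v NOR v)) NOR x) NOR (((w NOR w) NOR (v NOR v)) NOR x))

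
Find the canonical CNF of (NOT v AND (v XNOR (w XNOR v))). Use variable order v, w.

(v OR w) AND (NOT v OR w) AND (NOT v OR NOT w)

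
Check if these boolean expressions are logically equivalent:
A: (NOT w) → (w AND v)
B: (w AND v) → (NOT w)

No, Converse is not equivalent to original (counterexample: w=0, v=0)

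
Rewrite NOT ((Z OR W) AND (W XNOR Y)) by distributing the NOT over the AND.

NOT (Z OR W) OR NOT (W XNOR Y)
De Morgan's: NOT(AND of terms) = OR of negations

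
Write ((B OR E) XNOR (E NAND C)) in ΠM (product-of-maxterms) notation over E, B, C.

ΠM(0, 1, 5, 7) = (E OR B OR C) AND (E OR B OR NOT C) AND (NOT E OR B OR NOT C) AND (NOT E OR NOT B OR NOT C)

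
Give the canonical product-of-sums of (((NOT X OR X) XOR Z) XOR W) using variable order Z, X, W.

ΠM(1, 3, 4, 6) = (Z OR X OR NOT W) AND (Z OR NOT X OR NOT W) AND (NOT Z OR X OR W) AND (NOT Z OR NOT X OR W)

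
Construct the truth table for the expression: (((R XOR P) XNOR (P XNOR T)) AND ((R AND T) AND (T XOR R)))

T | P | R | Output
------------------
0 | 0 | 0 | 0
0 | 0 | 1 | 0
0 | 1 | 0 | 0
0 | 1 | 1 | 0
1 | 0 | 0 | 0
1 | 0 | 1 | 0
1 | 1 | 0 | 0
1 | 1 | 1 | 0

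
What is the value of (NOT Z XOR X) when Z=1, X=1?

Substituting: (NOT 1 XOR 1)
= 1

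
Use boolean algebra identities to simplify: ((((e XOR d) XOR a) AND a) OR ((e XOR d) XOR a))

By absorption (E OR (E AND v) = E):
= ((e XOR d) XOR a)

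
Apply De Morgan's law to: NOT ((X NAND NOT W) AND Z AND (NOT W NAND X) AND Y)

NOT (X NAND NOT W) OR NOT Z OR NOT (NOT W NAND X) OR NOT Y
De Morgan's: NOT(AND of terms) = OR of negations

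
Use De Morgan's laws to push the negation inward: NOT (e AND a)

NOT e OR NOT a
De Morgan's: NOT(AND of terms) = OR of negations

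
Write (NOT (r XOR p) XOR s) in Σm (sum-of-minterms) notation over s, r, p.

Σm(0, 3, 5, 6) = (NOT s AND NOT r AND NOT p) OR (NOT s AND r AND p) OR (s AND NOT r AND p) OR (s AND r AND NOT p)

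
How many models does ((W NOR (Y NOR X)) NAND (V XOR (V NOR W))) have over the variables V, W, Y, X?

Satisfying assignments: (0,0,0,0), (0,1,0,0), (0,1,0,1), (0,1,1,0), (0,1,1,1), (1,0,0,0), (1,1,0,0), (1,1,0,1), (1,1,1,0), (1,1,1,1)
Count: 10 out of 16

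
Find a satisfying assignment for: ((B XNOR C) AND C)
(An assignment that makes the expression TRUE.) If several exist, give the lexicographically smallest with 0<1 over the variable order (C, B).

C=1, B=1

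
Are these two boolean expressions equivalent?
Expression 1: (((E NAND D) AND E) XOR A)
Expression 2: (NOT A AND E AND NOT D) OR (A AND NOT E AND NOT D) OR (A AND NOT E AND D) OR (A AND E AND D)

Yes, they are equivalent — the two output columns agree on all 8 assignments:
A | E | D | Expression 1 | Expression 2
---------------------------------------
0 | 0 | 0 | 0 | 0
0 | 0 | 1 | 0 | 0
0 | 1 | 0 | 1 | 1
0 | 1 | 1 | 0 | 0
1 | 0 | 0 | 1 | 1
1 | 0 | 1 | 1 | 1
1 | 1 | 0 | 0 | 0
1 | 1 | 1 | 1 | 1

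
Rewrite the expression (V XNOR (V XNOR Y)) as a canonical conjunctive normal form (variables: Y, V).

(Y OR V) AND (Y OR NOT V)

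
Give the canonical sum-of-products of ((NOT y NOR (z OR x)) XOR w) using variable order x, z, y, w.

Σm(1, 2, 5, 7, 9, 11, 13, 15) = (NOT x AND NOT z AND NOT y AND w) OR (NOT x AND NOT z AND y AND NOT w) OR (NOT x AND z AND NOT y AND w) OR (NOT x AND z AND y AND w) OR (x AND NOT z AND NOT y AND w) OR (x AND NOT z AND y AND w) OR (x AND z AND NOT y AND w) OR (x AND z AND y AND w)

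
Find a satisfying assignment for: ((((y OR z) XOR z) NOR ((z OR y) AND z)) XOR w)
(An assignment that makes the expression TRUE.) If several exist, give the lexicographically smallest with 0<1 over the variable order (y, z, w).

y=0, z=0, w=0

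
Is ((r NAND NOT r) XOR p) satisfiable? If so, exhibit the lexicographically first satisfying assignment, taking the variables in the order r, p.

r=0, p=0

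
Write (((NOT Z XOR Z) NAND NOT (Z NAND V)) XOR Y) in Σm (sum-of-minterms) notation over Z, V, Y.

Σm(0, 2, 4, 7) = (NOT Z AND NOT V AND NOT Y) OR (NOT Z AND V AND NOT Y) OR (Z AND NOT V AND NOT Y) OR (Z AND V AND Y)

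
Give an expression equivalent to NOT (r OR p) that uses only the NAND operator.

(((r NAND r) NAND (p NAND p)) NAND ((r NAND r) NAND (p NAND p)))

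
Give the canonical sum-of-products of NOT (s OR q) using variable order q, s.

Σm(0) = (NOT q AND NOT s)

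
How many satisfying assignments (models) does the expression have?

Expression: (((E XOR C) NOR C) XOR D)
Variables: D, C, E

Satisfying assignments: (0,0,0), (1,0,1), (1,1,0), (1,1,1)
Count: 4 out of 8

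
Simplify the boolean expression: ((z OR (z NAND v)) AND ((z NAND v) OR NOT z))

By distribution ((E OR v) AND (E OR NOT v) = E):
= (z NAND v)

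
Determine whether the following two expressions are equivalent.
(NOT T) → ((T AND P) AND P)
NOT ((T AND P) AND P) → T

Yes, Contrapositive is always equivalent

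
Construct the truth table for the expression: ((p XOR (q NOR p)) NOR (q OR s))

q | s | p | Output
------------------
0 | 0 | 0 | 0
0 | 0 | 1 | 0
0 | 1 | 0 | 0
0 | 1 | 1 | 0
1 | 0 | 0 | 0
1 | 0 | 1 | 0
1 | 1 | 0 | 0
1 | 1 | 1 | 0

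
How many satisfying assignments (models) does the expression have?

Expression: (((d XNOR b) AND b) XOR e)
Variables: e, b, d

Satisfying assignments: (0,1,1), (1,0,0), (1,0,1), (1,1,0)
Count: 4 out of 8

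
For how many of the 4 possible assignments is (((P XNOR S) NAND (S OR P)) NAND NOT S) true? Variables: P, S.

Satisfying assignments: (0,1), (1,1)
Count: 2 out of 4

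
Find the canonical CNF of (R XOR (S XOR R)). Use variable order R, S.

(R OR S) AND (NOT R OR S)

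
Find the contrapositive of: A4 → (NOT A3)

Contrapositive: A3 → NOT A4
Note: A statement and its contrapositive are logically equivalent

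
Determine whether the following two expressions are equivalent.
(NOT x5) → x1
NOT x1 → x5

Yes, Contrapositive is always equivalent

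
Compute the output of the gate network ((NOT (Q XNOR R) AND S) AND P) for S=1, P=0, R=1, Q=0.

Substituting: ((NOT (0 XNOR 1) AND 1) AND 0)
= 0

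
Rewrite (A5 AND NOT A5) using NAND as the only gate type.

((A5 NAND (A5 NAND A5)) NAND (A5 NAND (A5 NAND A5)))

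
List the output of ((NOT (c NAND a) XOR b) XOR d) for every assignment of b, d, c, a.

b | d | c | a | Output
----------------------
0 | 0 | 0 | 0 | 0
0 | 0 | 0 | 1 | 0
0 | 0 | 1 | 0 | 0
0 | 0 | 1 | 1 | 1
0 | 1 | 0 | 0 | 1
0 | 1 | 0 | 1 | 1
0 | 1 | 1 | 0 | 1
0 | 1 | 1 | 1 | 0
1 | 0 | 0 | 0 | 1
1 | 0 | 0 | 1 | 1
1 | 0 | 1 | 0 | 1
1 | 0 | 1 | 1 | 0
1 | 1 | 0 | 0 | 0
1 | 1 | 0 | 1 | 0
1 | 1 | 1 | 0 | 0
1 | 1 | 1 | 1 | 1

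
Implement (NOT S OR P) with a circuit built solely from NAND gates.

(((S NAND S) NAND (S NAND S)) NAND (P NAND P))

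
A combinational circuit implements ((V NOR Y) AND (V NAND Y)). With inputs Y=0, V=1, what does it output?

Substituting: ((1 NOR 0) AND (1 NAND 0))
= 0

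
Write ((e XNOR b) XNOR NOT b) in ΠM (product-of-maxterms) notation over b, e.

ΠM(1, 3) = (b OR NOT e) AND (NOT b OR NOT e)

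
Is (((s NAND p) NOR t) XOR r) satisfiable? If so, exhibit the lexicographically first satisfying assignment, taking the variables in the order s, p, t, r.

s=0, p=0, t=0, r=1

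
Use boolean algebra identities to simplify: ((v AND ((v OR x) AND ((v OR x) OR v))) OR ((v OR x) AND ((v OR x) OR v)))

By absorption (E OR (E AND v) = E) then absorption (E AND (E OR v) = E):
= (v OR x)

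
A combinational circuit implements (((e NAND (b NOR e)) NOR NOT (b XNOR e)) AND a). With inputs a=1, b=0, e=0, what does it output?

Substituting: (((0 NAND (0 NOR 0)) NOR NOT (0 XNOR 0)) AND 1)
= 0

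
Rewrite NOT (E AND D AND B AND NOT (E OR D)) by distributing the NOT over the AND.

NOT E OR NOT D OR NOT B OR (E OR D)
De Morgan's: NOT(AND of terms) = OR of negations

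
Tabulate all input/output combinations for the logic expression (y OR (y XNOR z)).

z | y | Output
--------------
0 | 0 | 1
0 | 1 | 1
1 | 0 | 0
1 | 1 | 1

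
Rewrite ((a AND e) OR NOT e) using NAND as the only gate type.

((((a NAND e) NAND (a NAND e)) NAND ((a NAND e) NAND (a NAND e))) NAND ((e NAND e) NAND (e NAND e)))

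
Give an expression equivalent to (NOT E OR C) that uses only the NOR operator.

(((E NOR E) NOR C) NOR ((E NOR E) NOR C))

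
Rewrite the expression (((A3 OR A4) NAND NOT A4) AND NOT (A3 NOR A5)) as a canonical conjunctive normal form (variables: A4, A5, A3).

(A4 OR A5 OR A3) AND (A4 OR A5 OR NOT A3) AND (A4 OR NOT A5 OR NOT A3) AND (NOT A4 OR A5 OR A3)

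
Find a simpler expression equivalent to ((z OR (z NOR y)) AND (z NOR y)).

By absorption (E AND (E OR v) = E):
= (z NOR y)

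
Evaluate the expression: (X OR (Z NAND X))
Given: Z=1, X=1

Substituting: (1 OR (1 NAND 1))
= 1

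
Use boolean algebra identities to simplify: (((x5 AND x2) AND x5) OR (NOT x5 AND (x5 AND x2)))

By distribution ((E AND v) OR (E AND NOT v) = E):
= (x5 AND x2)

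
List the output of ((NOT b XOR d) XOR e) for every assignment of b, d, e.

b | d | e | Output
------------------
0 | 0 | 0 | 1
0 | 0 | 1 | 0
0 | 1 | 0 | 0
0 | 1 | 1 | 1
1 | 0 | 0 | 0
1 | 0 | 1 | 1
1 | 1 | 0 | 1
1 | 1 | 1 | 0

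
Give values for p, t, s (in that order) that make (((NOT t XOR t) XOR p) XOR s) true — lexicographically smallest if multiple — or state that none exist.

p=0, t=0, s=0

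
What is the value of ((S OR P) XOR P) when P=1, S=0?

Substituting: ((0 OR 1) XOR 1)
= 0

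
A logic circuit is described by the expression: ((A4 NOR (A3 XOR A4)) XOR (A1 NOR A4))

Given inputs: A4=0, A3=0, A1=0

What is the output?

Substituting: ((0 NOR (0 XOR 0)) XOR (0 NOR 0))
= 0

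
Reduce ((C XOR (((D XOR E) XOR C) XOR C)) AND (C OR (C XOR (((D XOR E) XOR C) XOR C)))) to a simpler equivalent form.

By absorption (E AND (E OR v) = E) then XOR self-cancellation ((E XOR v) XOR v = E):
= ((D XOR E) XOR C)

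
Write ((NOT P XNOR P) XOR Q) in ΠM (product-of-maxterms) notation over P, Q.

ΠM(0, 2) = (P OR Q) AND (NOT P OR Q)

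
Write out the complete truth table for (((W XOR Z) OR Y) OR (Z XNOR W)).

Z | W | Y | Output
------------------
0 | 0 | 0 | 1
0 | 0 | 1 | 1
0 | 1 | 0 | 1
0 | 1 | 1 | 1
1 | 0 | 0 | 1
1 | 0 | 1 | 1
1 | 1 | 0 | 1
1 | 1 | 1 | 1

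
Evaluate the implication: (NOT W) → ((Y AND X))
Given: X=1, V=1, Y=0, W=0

Antecedent (NOT W) = 1; consequent ((Y AND X)) = 0.
1 → 0 = 0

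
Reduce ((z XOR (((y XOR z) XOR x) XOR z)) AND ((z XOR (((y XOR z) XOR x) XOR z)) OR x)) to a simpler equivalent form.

By absorption (E AND (E OR v) = E) then XOR self-cancellation ((E XOR v) XOR v = E):
= ((y XOR z) XOR x)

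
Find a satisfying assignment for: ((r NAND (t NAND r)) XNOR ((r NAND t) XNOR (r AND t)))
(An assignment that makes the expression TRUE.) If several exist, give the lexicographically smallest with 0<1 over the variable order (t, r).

t=0, r=1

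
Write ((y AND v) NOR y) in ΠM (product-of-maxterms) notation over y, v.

ΠM(2, 3) = (NOT y OR v) AND (NOT y OR NOT v)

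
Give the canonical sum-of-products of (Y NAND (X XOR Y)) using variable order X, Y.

Σm(0, 2, 3) = (NOT X AND NOT Y) OR (X AND NOT Y) OR (X AND Y)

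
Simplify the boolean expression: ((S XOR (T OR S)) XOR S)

By XOR self-cancellation ((E XOR v) XOR v = E):
= (T OR S)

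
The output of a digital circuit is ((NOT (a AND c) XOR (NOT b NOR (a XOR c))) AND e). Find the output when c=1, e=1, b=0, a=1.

Substituting: ((NOT (1 AND 1) XOR (NOT 0 NOR (1 XOR 1))) AND 1)
= 0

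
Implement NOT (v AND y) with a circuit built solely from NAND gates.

(((v NAND y) NAND (v NAND y)) NAND ((v NAND y) NAND (v NAND y)))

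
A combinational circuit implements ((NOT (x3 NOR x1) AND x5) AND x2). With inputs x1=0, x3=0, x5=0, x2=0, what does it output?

Substituting: ((NOT (0 NOR 0) AND 0) AND 0)
= 0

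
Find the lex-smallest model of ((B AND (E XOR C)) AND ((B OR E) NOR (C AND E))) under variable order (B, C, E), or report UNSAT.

UNSATISFIABLE - no assignment makes this expression true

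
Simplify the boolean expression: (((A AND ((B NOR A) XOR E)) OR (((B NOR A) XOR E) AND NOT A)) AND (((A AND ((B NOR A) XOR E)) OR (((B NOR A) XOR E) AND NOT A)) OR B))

By absorption (E AND (E OR v) = E) then distribution ((E AND v) OR (E AND NOT v) = E):
= ((B NOR A) XOR E)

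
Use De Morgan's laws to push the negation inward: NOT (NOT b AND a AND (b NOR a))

b OR NOT a OR NOT (b NOR a)
De Morgan's: NOT(AND of terms) = OR of negations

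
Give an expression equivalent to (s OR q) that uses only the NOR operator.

((s NOR q) NOR (s NOR q))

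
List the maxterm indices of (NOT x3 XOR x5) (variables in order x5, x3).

ΠM(1, 2) = (x5 OR NOT x3) AND (NOT x5 OR x3)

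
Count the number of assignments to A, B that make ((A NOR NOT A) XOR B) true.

Satisfying assignments: (0,1), (1,1)
Count: 2 out of 4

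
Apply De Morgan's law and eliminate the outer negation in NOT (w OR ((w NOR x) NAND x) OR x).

NOT w AND NOT ((w NOR x) NAND x) AND NOT x
De Morgan's: NOT(OR of terms) = AND of negations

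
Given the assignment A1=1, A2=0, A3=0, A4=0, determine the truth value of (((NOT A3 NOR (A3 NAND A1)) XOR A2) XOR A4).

Substituting: (((NOT 0 NOR (0 NAND 1)) XOR 0) XOR 0)
= 0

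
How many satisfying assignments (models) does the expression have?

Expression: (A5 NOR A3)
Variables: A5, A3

Satisfying assignments: (0,0)
Count: 1 out of 4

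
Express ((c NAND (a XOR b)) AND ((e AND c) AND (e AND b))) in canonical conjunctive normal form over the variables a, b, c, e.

(a OR b OR c OR e) AND (a OR b OR c OR NOT e) AND (a OR b OR NOT c OR e) AND (a OR b OR NOT c OR NOT e) AND (a OR NOT b OR c OR e) AND (a OR NOT b OR c OR NOT e) AND (a OR NOT b OR NOT c OR e) AND (a OR NOT b OR NOT c OR NOT e) AND (NOT a OR b OR c OR e) AND (NOT a OR b OR c OR NOT e) AND (NOT a OR b OR NOT c OR e) AND (NOT a OR b OR NOT c OR NOT e) AND (NOT a OR NOT b OR c OR e) AND (NOT a OR NOT b OR c OR NOT e) AND (NOT a OR NOT b OR NOT c OR e)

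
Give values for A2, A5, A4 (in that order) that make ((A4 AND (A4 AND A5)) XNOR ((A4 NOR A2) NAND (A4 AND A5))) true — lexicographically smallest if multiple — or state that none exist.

A2=0, A5=1, A4=1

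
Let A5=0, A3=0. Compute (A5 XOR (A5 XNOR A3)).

Substituting: (0 XOR (0 XNOR 0))
= 1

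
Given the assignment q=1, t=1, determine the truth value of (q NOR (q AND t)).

Substituting: (1 NOR (1 AND 1))
= 0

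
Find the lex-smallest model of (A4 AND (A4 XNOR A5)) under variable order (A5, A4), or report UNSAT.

A5=1, A4=1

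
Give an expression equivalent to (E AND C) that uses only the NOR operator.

((E NOR E) NOR (C NOR C))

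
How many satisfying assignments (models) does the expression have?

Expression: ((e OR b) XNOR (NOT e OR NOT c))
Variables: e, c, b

Satisfying assignments: (0,0,1), (0,1,1), (1,0,0), (1,0,1)
Count: 4 out of 8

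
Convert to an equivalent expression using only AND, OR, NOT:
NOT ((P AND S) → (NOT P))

(P AND S) AND P
(Negated implication: NOT(A → B) = A AND NOT B)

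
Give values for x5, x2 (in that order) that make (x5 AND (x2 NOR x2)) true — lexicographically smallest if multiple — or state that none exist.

x5=1, x2=0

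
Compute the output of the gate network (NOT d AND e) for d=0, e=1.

Substituting: (NOT 0 AND 1)
= 1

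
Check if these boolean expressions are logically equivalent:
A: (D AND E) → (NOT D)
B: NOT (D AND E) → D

No, Inverse is not equivalent to original (counterexample: E=0, D=0)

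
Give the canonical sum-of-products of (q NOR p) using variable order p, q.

Σm(0) = (NOT p AND NOT q)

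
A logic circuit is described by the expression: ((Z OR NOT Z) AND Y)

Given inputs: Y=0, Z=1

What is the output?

Substituting: ((1 OR NOT 1) AND 0)
= 0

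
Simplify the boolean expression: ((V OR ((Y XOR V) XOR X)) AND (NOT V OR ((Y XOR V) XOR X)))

By distribution ((E OR v) AND (E OR NOT v) = E):
= ((Y XOR V) XOR X)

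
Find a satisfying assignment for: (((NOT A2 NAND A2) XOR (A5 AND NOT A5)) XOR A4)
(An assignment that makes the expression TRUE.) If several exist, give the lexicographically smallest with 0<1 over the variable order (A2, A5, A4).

A2=0, A5=0, A4=0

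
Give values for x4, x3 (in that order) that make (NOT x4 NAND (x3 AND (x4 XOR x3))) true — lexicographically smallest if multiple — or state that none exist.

x4=0, x3=0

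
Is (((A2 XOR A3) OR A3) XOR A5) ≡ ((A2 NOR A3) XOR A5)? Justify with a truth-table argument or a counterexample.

No. Counterexample: with A3=0, A2=0, A5=0, Expression 1 = 0 but Expression 2 = 1.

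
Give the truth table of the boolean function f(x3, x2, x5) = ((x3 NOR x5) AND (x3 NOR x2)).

x3 | x2 | x5 | Output
---------------------
0 | 0 | 0 | 1
0 | 0 | 1 | 0
0 | 1 | 0 | 0
0 | 1 | 1 | 0
1 | 0 | 0 | 0
1 | 0 | 1 | 0
1 | 1 | 0 | 0
1 | 1 | 1 | 0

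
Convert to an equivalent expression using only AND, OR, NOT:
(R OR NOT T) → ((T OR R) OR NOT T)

NOT (R OR NOT T) OR ((T OR R) OR NOT T)
(Implication elimination: A → B = NOT A OR B)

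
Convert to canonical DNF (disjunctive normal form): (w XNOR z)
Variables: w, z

(NOT w AND NOT z) OR (w AND z)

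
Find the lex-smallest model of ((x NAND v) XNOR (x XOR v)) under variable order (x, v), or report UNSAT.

x=0, v=1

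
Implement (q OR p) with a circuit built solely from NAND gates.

((q NAND q) NAND (p NAND p))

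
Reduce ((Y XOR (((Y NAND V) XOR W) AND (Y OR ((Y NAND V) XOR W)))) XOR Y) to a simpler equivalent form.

By XOR self-cancellation ((E XOR v) XOR v = E) then absorption (E AND (E OR v) = E):
= ((Y NAND V) XOR W)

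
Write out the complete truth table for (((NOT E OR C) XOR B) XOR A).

B | A | C | E | Output
----------------------
0 | 0 | 0 | 0 | 1
0 | 0 | 0 | 1 | 0
0 | 0 | 1 | 0 | 1
0 | 0 | 1 | 1 | 1
0 | 1 | 0 | 0 | 0
0 | 1 | 0 | 1 | 1
0 | 1 | 1 | 0 | 0
0 | 1 | 1 | 1 | 0
1 | 0 | 0 | 0 | 0
1 | 0 | 0 | 1 | 1
1 | 0 | 1 | 0 | 0
1 | 0 | 1 | 1 | 0
1 | 1 | 0 | 0 | 1
1 | 1 | 0 | 1 | 0
1 | 1 | 1 | 0 | 1
1 | 1 | 1 | 1 | 1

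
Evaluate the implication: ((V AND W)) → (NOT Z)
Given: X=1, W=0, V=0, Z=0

Antecedent ((V AND W)) = 0; consequent (NOT Z) = 1.
0 → 1 = 1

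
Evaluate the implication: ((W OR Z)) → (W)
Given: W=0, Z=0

Antecedent ((W OR Z)) = 0; consequent (W) = 0.
0 → 0 = 1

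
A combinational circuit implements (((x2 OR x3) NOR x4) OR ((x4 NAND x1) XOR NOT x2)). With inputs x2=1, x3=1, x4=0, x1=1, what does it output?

Substituting: (((1 OR 1) NOR 0) OR ((0 NAND 1) XOR NOT 1))
= 1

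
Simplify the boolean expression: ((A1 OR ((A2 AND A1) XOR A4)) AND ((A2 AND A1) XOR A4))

By absorption (E AND (E OR v) = E):
= ((A2 AND A1) XOR A4)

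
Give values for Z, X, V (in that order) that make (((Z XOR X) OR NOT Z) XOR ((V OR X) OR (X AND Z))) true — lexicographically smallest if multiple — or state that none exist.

Z=0, X=0, V=0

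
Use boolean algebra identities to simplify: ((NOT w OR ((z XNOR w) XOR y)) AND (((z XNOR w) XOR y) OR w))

By distribution ((E OR v) AND (E OR NOT v) = E):
= ((z XNOR w) XOR y)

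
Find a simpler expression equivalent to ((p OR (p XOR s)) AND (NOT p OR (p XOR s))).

By distribution ((E OR v) AND (E OR NOT v) = E):
= (p XOR s)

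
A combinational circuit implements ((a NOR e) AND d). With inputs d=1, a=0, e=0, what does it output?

Substituting: ((0 NOR 0) AND 1)
= 1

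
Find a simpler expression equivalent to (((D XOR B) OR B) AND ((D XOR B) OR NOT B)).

By distribution ((E OR v) AND (E OR NOT v) = E):
= (D XOR B)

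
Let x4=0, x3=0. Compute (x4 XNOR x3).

Substituting: (0 XNOR 0)
= 1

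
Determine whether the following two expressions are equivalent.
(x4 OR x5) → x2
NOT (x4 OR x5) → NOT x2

No, Inverse is not equivalent to original (counterexample: x2=0, x4=0, x5=1)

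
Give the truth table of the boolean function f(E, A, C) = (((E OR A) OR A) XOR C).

E | A | C | Output
------------------
0 | 0 | 0 | 0
0 | 0 | 1 | 1
0 | 1 | 0 | 1
0 | 1 | 1 | 0
1 | 0 | 0 | 1
1 | 0 | 1 | 0
1 | 1 | 0 | 1
1 | 1 | 1 | 0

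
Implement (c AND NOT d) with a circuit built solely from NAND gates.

((c NAND (d NAND d)) NAND (c NAND (d NAND d)))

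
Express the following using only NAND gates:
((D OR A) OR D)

((((D NAND D) NAND (A NAND A)) NAND ((D NAND D) NAND (A NAND A))) NAND (D NAND D))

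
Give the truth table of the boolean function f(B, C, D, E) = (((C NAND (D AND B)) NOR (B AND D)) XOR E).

B | C | D | E | Output
----------------------
0 | 0 | 0 | 0 | 0
0 | 0 | 0 | 1 | 1
0 | 0 | 1 | 0 | 0
0 | 0 | 1 | 1 | 1
0 | 1 | 0 | 0 | 0
0 | 1 | 0 | 1 | 1
0 | 1 | 1 | 0 | 0
0 | 1 | 1 | 1 | 1
1 | 0 | 0 | 0 | 0
1 | 0 | 0 | 1 | 1
1 | 0 | 1 | 0 | 0
1 | 0 | 1 | 1 | 1
1 | 1 | 0 | 0 | 0
1 | 1 | 0 | 1 | 1
1 | 1 | 1 | 0 | 0
1 | 1 | 1 | 1 | 1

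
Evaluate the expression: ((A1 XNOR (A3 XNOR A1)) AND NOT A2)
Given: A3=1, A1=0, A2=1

Substituting: ((0 XNOR (1 XNOR 0)) AND NOT 1)
= 0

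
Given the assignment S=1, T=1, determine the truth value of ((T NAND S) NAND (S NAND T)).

Substituting: ((1 NAND 1) NAND (1 NAND 1))
= 1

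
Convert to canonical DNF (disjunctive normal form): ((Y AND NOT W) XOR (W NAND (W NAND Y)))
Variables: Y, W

(NOT Y AND NOT W) OR (Y AND W)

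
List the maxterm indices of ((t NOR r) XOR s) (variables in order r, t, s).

ΠM(1, 2, 4, 6) = (r OR t OR NOT s) AND (r OR NOT t OR s) AND (NOT r OR t OR s) AND (NOT r OR NOT t OR s)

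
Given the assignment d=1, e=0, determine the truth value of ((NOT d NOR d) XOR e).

Substituting: ((NOT 1 NOR 1) XOR 0)
= 0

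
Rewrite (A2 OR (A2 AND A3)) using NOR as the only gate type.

((A2 NOR ((A2 NOR A2) NOR (A3 NOR A3))) NOR (A2 NOR ((A2 NOR A2) NOR (A3 NOR A3))))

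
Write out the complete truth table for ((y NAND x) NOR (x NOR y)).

x | y | Output
--------------
0 | 0 | 0
0 | 1 | 0
1 | 0 | 0
1 | 1 | 1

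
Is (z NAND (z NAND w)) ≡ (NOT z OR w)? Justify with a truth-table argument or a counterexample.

Yes, they are equivalent — the two output columns agree on all 4 assignments:
z | w | Expression 1 | Expression 2
-----------------------------------
0 | 0 | 1 | 1
0 | 1 | 1 | 1
1 | 0 | 0 | 0
1 | 1 | 1 | 1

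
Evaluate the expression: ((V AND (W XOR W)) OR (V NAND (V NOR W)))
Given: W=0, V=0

Substituting: ((0 AND (0 XOR 0)) OR (0 NAND (0 NOR 0)))
= 1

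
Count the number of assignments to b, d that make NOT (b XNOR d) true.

Satisfying assignments: (0,1), (1,0)
Count: 2 out of 4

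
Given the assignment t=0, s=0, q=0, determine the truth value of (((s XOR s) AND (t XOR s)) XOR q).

Substituting: (((0 XOR 0) AND (0 XOR 0)) XOR 0)
= 0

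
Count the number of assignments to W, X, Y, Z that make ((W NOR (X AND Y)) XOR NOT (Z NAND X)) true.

Satisfying assignments: (0,0,0,0), (0,0,0,1), (0,0,1,0), (0,0,1,1), (0,1,0,0), (0,1,1,1), (1,1,0,1), (1,1,1,1)
Count: 8 out of 16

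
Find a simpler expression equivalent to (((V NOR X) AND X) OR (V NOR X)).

By absorption (E OR (E AND v) = E):
= (V NOR X)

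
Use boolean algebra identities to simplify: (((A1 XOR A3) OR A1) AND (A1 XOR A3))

By absorption (E AND (E OR v) = E):
= (A1 XOR A3)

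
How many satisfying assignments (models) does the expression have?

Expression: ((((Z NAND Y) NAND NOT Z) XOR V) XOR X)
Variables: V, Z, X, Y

Satisfying assignments: (0,0,1,0), (0,0,1,1), (0,1,0,0), (0,1,0,1), (1,0,0,0), (1,0,0,1), (1,1,1,0), (1,1,1,1)
Count: 8 out of 16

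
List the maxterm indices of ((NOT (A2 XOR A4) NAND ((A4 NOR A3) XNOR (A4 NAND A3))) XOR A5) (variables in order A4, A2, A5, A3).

ΠM(0, 3, 6, 7, 10, 11, 13, 14) = (A4 OR A2 OR A5 OR A3) AND (A4 OR A2 OR NOT A5 OR NOT A3) AND (A4 OR NOT A2 OR NOT A5 OR A3) AND (A4 OR NOT A2 OR NOT A5 OR NOT A3) AND (NOT A4 OR A2 OR NOT A5 OR A3) AND (NOT A4 OR A2 OR NOT A5 OR NOT A3) AND (NOT A4 OR NOT A2 OR A5 OR NOT A3) AND (NOT A4 OR NOT A2 OR NOT A5 OR A3)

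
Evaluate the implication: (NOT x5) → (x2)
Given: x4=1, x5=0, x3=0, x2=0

Antecedent (NOT x5) = 1; consequent (x2) = 0.
1 → 0 = 0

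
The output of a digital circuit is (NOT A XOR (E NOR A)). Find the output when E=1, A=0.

Substituting: (NOT 0 XOR (1 NOR 0))
= 1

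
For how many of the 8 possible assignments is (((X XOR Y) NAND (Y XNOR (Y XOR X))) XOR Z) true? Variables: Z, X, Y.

Satisfying assignments: (0,0,0), (0,1,0), (0,1,1), (1,0,1)
Count: 4 out of 8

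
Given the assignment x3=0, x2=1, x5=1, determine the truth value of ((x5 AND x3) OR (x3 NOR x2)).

Substituting: ((1 AND 0) OR (0 NOR 1))
= 0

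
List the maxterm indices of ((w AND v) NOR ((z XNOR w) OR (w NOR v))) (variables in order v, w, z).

ΠM(0, 1, 3, 4, 6, 7) = (v OR w OR z) AND (v OR w OR NOT z) AND (v OR NOT w OR NOT z) AND (NOT v OR w OR z) AND (NOT v OR NOT w OR z) AND (NOT v OR NOT w OR NOT z)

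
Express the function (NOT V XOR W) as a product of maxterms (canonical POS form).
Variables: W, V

ΠM(1, 2) = (W OR NOT V) AND (NOT W OR V)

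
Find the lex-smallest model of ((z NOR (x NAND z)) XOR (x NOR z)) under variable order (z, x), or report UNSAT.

z=0, x=0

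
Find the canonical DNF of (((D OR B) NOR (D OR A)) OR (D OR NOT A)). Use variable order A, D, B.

(NOT A AND NOT D AND NOT B) OR (NOT A AND NOT D AND B) OR (NOT A AND D AND NOT B) OR (NOT A AND D AND B) OR (A AND D AND NOT B) OR (A AND D AND B)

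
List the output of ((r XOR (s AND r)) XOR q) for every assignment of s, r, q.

s | r | q | Output
------------------
0 | 0 | 0 | 0
0 | 0 | 1 | 1
0 | 1 | 0 | 1
0 | 1 | 1 | 0
1 | 0 | 0 | 0
1 | 0 | 1 | 1
1 | 1 | 0 | 0
1 | 1 | 1 | 1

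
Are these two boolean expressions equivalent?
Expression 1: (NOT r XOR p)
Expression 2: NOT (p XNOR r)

No. Counterexample: with p=0, r=0, Expression 1 = 1 but Expression 2 = 0.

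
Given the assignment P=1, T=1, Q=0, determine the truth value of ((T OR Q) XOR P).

Substituting: ((1 OR 0) XOR 1)
= 0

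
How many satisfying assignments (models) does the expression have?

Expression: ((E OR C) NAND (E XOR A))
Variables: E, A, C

Satisfying assignments: (0,0,0), (0,0,1), (0,1,0), (1,1,0), (1,1,1)
Count: 5 out of 8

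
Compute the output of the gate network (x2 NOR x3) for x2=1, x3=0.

Substituting: (1 NOR 0)
= 0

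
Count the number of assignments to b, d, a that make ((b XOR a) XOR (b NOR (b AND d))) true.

Satisfying assignments: (0,0,0), (0,1,0), (1,0,0), (1,1,0)
Count: 4 out of 8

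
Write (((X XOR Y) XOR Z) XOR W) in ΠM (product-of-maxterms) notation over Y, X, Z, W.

ΠM(0, 3, 5, 6, 9, 10, 12, 15) = (Y OR X OR Z OR W) AND (Y OR X OR NOT Z OR NOT W) AND (Y OR NOT X OR Z OR NOT W) AND (Y OR NOT X OR NOT Z OR W) AND (NOT Y OR X OR Z OR NOT W) AND (NOT Y OR X OR NOT Z OR W) AND (NOT Y OR NOT X OR Z OR W) AND (NOT Y OR NOT X OR NOT Z OR NOT W)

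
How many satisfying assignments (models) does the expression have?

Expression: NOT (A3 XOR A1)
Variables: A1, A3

Satisfying assignments: (0,0), (1,1)
Count: 2 out of 4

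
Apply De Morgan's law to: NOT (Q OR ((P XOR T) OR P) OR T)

NOT Q AND NOT ((P XOR T) OR P) AND NOT T
De Morgan's: NOT(OR of terms) = AND of negations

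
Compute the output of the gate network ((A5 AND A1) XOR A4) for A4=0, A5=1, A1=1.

Substituting: ((1 AND 1) XOR 0)
= 1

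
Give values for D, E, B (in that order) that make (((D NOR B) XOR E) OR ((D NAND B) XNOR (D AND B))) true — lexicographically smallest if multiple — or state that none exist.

D=0, E=0, B=0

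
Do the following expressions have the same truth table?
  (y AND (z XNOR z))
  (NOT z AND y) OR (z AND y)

Yes, they are equivalent — the two output columns agree on all 4 assignments:
z | y | Expression 1 | Expression 2
-----------------------------------
0 | 0 | 0 | 0
0 | 1 | 1 | 1
1 | 0 | 0 | 0
1 | 1 | 1 | 1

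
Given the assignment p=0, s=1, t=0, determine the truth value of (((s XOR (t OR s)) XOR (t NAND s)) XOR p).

Substituting: (((1 XOR (0 OR 1)) XOR (0 NAND 1)) XOR 0)
= 1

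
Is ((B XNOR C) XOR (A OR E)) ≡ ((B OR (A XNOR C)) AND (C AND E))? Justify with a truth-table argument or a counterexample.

No. Counterexample: with B=0, A=0, C=0, E=0, Expression 1 = 1 but Expression 2 = 0.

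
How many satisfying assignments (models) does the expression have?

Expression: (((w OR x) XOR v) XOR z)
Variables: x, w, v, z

Satisfying assignments: (0,0,0,1), (0,0,1,0), (0,1,0,0), (0,1,1,1), (1,0,0,0), (1,0,1,1), (1,1,0,0), (1,1,1,1)
Count: 8 out of 16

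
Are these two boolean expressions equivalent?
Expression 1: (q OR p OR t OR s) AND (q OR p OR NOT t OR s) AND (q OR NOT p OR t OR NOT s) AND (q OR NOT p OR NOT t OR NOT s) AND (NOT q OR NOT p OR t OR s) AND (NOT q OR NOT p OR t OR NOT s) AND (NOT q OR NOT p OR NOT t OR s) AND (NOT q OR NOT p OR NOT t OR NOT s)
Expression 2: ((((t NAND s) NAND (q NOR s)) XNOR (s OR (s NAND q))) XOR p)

Yes, they are equivalent — the two output columns agree on all 16 assignments:
q | p | t | s | Expression 1 | Expression 2
-------------------------------------------
0 | 0 | 0 | 0 | 0 | 0
0 | 0 | 0 | 1 | 1 | 1
0 | 0 | 1 | 0 | 0 | 0
0 | 0 | 1 | 1 | 1 | 1
0 | 1 | 0 | 0 | 1 | 1
0 | 1 | 0 | 1 | 0 | 0
0 | 1 | 1 | 0 | 1 | 1
0 | 1 | 1 | 1 | 0 | 0
1 | 0 | 0 | 0 | 1 | 1
1 | 0 | 0 | 1 | 1 | 1
1 | 0 | 1 | 0 | 1 | 1
1 | 0 | 1 | 1 | 1 | 1
1 | 1 | 0 | 0 | 0 | 0
1 | 1 | 0 | 1 | 0 | 0
1 | 1 | 1 | 0 | 0 | 0
1 | 1 | 1 | 1 | 0 | 0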